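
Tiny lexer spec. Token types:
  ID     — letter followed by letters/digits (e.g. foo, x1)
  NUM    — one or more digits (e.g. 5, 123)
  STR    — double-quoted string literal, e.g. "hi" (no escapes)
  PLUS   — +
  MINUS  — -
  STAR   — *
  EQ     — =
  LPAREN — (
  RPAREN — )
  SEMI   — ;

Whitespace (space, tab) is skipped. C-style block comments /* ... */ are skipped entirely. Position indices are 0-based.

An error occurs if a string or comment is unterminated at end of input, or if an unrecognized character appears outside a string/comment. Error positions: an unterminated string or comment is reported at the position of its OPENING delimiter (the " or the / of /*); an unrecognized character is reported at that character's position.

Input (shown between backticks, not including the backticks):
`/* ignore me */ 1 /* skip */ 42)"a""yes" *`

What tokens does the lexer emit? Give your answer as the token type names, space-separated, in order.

Answer: NUM NUM RPAREN STR STR STAR

Derivation:
pos=0: enter COMMENT mode (saw '/*')
exit COMMENT mode (now at pos=15)
pos=16: emit NUM '1' (now at pos=17)
pos=18: enter COMMENT mode (saw '/*')
exit COMMENT mode (now at pos=28)
pos=29: emit NUM '42' (now at pos=31)
pos=31: emit RPAREN ')'
pos=32: enter STRING mode
pos=32: emit STR "a" (now at pos=35)
pos=35: enter STRING mode
pos=35: emit STR "yes" (now at pos=40)
pos=41: emit STAR '*'
DONE. 6 tokens: [NUM, NUM, RPAREN, STR, STR, STAR]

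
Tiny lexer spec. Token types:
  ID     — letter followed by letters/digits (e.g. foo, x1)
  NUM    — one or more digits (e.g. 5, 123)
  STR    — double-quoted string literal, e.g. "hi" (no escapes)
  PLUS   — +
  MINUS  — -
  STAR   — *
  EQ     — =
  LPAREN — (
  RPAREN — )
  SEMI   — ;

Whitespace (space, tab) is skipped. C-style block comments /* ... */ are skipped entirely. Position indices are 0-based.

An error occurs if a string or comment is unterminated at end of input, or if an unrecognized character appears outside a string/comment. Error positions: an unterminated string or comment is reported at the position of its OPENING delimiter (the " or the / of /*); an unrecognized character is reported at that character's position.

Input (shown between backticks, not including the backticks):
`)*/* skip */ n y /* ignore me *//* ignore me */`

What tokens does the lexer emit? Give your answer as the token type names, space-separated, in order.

pos=0: emit RPAREN ')'
pos=1: emit STAR '*'
pos=2: enter COMMENT mode (saw '/*')
exit COMMENT mode (now at pos=12)
pos=13: emit ID 'n' (now at pos=14)
pos=15: emit ID 'y' (now at pos=16)
pos=17: enter COMMENT mode (saw '/*')
exit COMMENT mode (now at pos=32)
pos=32: enter COMMENT mode (saw '/*')
exit COMMENT mode (now at pos=47)
DONE. 4 tokens: [RPAREN, STAR, ID, ID]

Answer: RPAREN STAR ID ID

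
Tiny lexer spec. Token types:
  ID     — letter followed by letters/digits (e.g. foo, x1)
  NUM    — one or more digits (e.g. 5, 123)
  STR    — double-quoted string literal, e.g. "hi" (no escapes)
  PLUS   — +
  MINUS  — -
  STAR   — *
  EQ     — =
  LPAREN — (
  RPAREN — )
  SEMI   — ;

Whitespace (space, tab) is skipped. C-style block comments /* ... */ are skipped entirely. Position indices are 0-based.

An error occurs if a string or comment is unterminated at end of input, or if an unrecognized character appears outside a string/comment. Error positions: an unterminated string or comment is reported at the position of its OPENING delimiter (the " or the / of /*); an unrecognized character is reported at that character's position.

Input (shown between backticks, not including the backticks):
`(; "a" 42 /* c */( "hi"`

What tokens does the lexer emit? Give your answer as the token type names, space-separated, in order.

Answer: LPAREN SEMI STR NUM LPAREN STR

Derivation:
pos=0: emit LPAREN '('
pos=1: emit SEMI ';'
pos=3: enter STRING mode
pos=3: emit STR "a" (now at pos=6)
pos=7: emit NUM '42' (now at pos=9)
pos=10: enter COMMENT mode (saw '/*')
exit COMMENT mode (now at pos=17)
pos=17: emit LPAREN '('
pos=19: enter STRING mode
pos=19: emit STR "hi" (now at pos=23)
DONE. 6 tokens: [LPAREN, SEMI, STR, NUM, LPAREN, STR]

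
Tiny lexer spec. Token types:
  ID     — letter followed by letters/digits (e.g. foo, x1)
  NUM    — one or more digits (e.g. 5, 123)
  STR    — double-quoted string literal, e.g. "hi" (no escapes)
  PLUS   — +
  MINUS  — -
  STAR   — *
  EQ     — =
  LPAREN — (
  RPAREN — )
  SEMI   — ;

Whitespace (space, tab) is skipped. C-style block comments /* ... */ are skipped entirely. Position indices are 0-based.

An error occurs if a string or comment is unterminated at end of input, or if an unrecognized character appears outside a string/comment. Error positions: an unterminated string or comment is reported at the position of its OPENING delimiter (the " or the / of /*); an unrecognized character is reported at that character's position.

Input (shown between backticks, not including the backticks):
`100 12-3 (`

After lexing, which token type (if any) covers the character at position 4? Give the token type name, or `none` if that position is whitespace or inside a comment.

Answer: NUM

Derivation:
pos=0: emit NUM '100' (now at pos=3)
pos=4: emit NUM '12' (now at pos=6)
pos=6: emit MINUS '-'
pos=7: emit NUM '3' (now at pos=8)
pos=9: emit LPAREN '('
DONE. 5 tokens: [NUM, NUM, MINUS, NUM, LPAREN]
Position 4: char is '1' -> NUM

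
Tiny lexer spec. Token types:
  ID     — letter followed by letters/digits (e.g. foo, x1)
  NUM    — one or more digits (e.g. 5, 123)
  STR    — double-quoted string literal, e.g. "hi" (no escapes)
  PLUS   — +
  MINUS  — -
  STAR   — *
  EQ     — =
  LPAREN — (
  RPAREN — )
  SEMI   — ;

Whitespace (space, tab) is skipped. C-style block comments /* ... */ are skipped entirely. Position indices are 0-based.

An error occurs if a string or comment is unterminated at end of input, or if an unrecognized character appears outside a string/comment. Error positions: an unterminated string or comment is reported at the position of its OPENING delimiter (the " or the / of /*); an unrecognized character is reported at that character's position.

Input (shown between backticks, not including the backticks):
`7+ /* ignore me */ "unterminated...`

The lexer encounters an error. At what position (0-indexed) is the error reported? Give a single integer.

pos=0: emit NUM '7' (now at pos=1)
pos=1: emit PLUS '+'
pos=3: enter COMMENT mode (saw '/*')
exit COMMENT mode (now at pos=18)
pos=19: enter STRING mode
pos=19: ERROR — unterminated string

Answer: 19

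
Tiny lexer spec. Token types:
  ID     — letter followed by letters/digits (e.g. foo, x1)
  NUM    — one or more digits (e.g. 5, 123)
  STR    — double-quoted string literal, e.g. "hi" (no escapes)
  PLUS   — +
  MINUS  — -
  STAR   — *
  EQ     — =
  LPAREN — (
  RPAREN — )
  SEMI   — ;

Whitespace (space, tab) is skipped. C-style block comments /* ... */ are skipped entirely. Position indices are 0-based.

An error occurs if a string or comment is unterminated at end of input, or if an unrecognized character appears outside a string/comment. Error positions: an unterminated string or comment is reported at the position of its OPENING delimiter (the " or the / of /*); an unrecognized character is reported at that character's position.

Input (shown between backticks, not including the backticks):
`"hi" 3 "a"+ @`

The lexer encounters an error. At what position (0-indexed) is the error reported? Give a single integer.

pos=0: enter STRING mode
pos=0: emit STR "hi" (now at pos=4)
pos=5: emit NUM '3' (now at pos=6)
pos=7: enter STRING mode
pos=7: emit STR "a" (now at pos=10)
pos=10: emit PLUS '+'
pos=12: ERROR — unrecognized char '@'

Answer: 12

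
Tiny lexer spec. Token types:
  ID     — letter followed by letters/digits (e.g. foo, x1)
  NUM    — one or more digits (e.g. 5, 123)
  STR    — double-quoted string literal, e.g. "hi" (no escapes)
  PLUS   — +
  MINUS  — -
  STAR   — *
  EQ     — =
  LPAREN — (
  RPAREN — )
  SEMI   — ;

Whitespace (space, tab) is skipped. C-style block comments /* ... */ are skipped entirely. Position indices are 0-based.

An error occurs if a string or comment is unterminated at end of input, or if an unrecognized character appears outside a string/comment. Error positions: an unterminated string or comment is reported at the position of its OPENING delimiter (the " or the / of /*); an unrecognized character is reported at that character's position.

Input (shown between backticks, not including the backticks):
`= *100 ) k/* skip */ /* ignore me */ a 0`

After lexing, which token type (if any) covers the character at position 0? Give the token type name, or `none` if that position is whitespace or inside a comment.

pos=0: emit EQ '='
pos=2: emit STAR '*'
pos=3: emit NUM '100' (now at pos=6)
pos=7: emit RPAREN ')'
pos=9: emit ID 'k' (now at pos=10)
pos=10: enter COMMENT mode (saw '/*')
exit COMMENT mode (now at pos=20)
pos=21: enter COMMENT mode (saw '/*')
exit COMMENT mode (now at pos=36)
pos=37: emit ID 'a' (now at pos=38)
pos=39: emit NUM '0' (now at pos=40)
DONE. 7 tokens: [EQ, STAR, NUM, RPAREN, ID, ID, NUM]
Position 0: char is '=' -> EQ

Answer: EQ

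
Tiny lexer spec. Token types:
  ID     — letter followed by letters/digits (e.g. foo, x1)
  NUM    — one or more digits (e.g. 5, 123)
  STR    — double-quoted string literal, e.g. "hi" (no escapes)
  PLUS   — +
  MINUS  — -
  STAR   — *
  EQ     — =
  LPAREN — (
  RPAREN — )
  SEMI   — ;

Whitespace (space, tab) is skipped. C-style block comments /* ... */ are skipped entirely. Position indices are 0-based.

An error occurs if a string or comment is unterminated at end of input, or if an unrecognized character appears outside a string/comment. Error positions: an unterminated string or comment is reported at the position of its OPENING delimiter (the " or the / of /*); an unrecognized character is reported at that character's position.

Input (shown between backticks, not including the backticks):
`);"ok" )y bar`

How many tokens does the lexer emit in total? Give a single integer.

Answer: 6

Derivation:
pos=0: emit RPAREN ')'
pos=1: emit SEMI ';'
pos=2: enter STRING mode
pos=2: emit STR "ok" (now at pos=6)
pos=7: emit RPAREN ')'
pos=8: emit ID 'y' (now at pos=9)
pos=10: emit ID 'bar' (now at pos=13)
DONE. 6 tokens: [RPAREN, SEMI, STR, RPAREN, ID, ID]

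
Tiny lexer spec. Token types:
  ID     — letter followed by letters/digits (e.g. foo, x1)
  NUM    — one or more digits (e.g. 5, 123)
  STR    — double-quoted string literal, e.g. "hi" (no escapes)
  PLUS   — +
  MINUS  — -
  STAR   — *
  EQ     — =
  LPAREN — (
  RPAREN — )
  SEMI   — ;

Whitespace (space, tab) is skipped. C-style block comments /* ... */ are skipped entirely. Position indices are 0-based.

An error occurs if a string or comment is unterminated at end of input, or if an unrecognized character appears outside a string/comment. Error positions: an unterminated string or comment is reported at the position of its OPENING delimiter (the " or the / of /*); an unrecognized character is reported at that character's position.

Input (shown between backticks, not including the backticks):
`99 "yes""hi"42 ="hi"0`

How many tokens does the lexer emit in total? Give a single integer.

pos=0: emit NUM '99' (now at pos=2)
pos=3: enter STRING mode
pos=3: emit STR "yes" (now at pos=8)
pos=8: enter STRING mode
pos=8: emit STR "hi" (now at pos=12)
pos=12: emit NUM '42' (now at pos=14)
pos=15: emit EQ '='
pos=16: enter STRING mode
pos=16: emit STR "hi" (now at pos=20)
pos=20: emit NUM '0' (now at pos=21)
DONE. 7 tokens: [NUM, STR, STR, NUM, EQ, STR, NUM]

Answer: 7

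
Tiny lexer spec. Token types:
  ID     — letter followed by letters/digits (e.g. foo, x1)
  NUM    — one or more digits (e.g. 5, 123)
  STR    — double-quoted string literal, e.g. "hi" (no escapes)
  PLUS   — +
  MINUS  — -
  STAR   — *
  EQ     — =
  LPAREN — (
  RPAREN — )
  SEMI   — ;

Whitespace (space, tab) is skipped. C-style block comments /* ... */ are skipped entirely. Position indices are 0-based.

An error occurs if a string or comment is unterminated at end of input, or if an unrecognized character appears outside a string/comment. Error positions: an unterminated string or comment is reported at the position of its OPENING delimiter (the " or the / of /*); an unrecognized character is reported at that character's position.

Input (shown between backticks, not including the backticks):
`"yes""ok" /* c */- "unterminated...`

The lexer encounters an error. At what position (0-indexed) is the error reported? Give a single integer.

pos=0: enter STRING mode
pos=0: emit STR "yes" (now at pos=5)
pos=5: enter STRING mode
pos=5: emit STR "ok" (now at pos=9)
pos=10: enter COMMENT mode (saw '/*')
exit COMMENT mode (now at pos=17)
pos=17: emit MINUS '-'
pos=19: enter STRING mode
pos=19: ERROR — unterminated string

Answer: 19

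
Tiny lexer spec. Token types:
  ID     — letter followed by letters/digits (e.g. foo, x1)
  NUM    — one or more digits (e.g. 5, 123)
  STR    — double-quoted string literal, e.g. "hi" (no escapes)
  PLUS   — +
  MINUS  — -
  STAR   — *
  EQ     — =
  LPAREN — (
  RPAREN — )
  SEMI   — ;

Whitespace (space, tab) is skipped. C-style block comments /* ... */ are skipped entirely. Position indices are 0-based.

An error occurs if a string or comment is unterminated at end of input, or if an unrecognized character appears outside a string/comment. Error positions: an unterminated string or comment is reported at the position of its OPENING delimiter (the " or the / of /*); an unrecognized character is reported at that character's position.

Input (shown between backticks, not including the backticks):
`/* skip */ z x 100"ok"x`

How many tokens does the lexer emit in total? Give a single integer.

Answer: 5

Derivation:
pos=0: enter COMMENT mode (saw '/*')
exit COMMENT mode (now at pos=10)
pos=11: emit ID 'z' (now at pos=12)
pos=13: emit ID 'x' (now at pos=14)
pos=15: emit NUM '100' (now at pos=18)
pos=18: enter STRING mode
pos=18: emit STR "ok" (now at pos=22)
pos=22: emit ID 'x' (now at pos=23)
DONE. 5 tokens: [ID, ID, NUM, STR, ID]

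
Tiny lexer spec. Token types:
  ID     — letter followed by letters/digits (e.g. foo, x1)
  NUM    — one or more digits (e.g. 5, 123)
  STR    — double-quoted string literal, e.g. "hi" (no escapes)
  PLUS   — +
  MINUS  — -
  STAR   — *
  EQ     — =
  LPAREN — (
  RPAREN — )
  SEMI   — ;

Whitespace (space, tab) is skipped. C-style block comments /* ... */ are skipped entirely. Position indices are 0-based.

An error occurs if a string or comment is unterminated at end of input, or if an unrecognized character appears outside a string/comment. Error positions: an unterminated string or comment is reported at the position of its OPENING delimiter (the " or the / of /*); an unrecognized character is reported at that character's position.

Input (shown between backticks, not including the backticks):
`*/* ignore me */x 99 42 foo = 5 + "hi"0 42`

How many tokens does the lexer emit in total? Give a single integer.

Answer: 11

Derivation:
pos=0: emit STAR '*'
pos=1: enter COMMENT mode (saw '/*')
exit COMMENT mode (now at pos=16)
pos=16: emit ID 'x' (now at pos=17)
pos=18: emit NUM '99' (now at pos=20)
pos=21: emit NUM '42' (now at pos=23)
pos=24: emit ID 'foo' (now at pos=27)
pos=28: emit EQ '='
pos=30: emit NUM '5' (now at pos=31)
pos=32: emit PLUS '+'
pos=34: enter STRING mode
pos=34: emit STR "hi" (now at pos=38)
pos=38: emit NUM '0' (now at pos=39)
pos=40: emit NUM '42' (now at pos=42)
DONE. 11 tokens: [STAR, ID, NUM, NUM, ID, EQ, NUM, PLUS, STR, NUM, NUM]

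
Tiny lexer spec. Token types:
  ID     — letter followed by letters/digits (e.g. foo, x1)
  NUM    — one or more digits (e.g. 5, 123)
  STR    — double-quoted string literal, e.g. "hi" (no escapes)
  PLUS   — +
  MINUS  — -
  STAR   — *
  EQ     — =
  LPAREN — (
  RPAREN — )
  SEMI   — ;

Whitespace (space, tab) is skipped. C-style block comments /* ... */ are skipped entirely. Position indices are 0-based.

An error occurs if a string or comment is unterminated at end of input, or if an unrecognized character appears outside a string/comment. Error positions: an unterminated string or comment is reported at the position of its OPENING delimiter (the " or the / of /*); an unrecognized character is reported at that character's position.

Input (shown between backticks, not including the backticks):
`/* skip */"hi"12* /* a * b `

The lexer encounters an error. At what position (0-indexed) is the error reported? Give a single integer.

Answer: 18

Derivation:
pos=0: enter COMMENT mode (saw '/*')
exit COMMENT mode (now at pos=10)
pos=10: enter STRING mode
pos=10: emit STR "hi" (now at pos=14)
pos=14: emit NUM '12' (now at pos=16)
pos=16: emit STAR '*'
pos=18: enter COMMENT mode (saw '/*')
pos=18: ERROR — unterminated comment (reached EOF)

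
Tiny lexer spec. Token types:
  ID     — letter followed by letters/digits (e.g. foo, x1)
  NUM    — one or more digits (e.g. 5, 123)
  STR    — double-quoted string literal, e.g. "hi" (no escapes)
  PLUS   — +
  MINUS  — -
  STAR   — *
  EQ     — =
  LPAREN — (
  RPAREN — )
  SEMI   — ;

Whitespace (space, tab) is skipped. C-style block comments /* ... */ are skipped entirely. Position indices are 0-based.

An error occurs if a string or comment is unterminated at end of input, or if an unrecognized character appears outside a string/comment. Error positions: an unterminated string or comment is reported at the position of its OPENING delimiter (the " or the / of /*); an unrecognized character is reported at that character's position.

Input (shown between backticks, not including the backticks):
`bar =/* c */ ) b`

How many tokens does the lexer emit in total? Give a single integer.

pos=0: emit ID 'bar' (now at pos=3)
pos=4: emit EQ '='
pos=5: enter COMMENT mode (saw '/*')
exit COMMENT mode (now at pos=12)
pos=13: emit RPAREN ')'
pos=15: emit ID 'b' (now at pos=16)
DONE. 4 tokens: [ID, EQ, RPAREN, ID]

Answer: 4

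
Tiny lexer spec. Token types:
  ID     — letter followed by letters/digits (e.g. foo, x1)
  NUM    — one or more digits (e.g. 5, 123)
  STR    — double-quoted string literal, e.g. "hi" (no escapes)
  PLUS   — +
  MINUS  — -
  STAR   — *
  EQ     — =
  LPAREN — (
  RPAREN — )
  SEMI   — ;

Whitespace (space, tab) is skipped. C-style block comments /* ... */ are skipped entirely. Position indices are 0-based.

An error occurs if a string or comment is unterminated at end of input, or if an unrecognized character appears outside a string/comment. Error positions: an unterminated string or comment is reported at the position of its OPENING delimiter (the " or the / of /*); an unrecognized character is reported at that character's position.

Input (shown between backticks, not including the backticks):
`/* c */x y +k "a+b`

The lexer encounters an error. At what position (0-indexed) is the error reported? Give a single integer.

pos=0: enter COMMENT mode (saw '/*')
exit COMMENT mode (now at pos=7)
pos=7: emit ID 'x' (now at pos=8)
pos=9: emit ID 'y' (now at pos=10)
pos=11: emit PLUS '+'
pos=12: emit ID 'k' (now at pos=13)
pos=14: enter STRING mode
pos=14: ERROR — unterminated string

Answer: 14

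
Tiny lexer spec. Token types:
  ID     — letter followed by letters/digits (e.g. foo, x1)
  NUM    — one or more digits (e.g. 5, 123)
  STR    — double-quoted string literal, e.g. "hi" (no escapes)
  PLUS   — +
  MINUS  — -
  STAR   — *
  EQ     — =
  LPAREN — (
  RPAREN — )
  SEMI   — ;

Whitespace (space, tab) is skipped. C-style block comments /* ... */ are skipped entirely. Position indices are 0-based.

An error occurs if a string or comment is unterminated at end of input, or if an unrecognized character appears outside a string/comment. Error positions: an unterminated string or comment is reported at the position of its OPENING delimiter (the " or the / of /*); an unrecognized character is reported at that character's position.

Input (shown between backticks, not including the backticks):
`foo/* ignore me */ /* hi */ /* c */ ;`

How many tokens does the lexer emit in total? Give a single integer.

Answer: 2

Derivation:
pos=0: emit ID 'foo' (now at pos=3)
pos=3: enter COMMENT mode (saw '/*')
exit COMMENT mode (now at pos=18)
pos=19: enter COMMENT mode (saw '/*')
exit COMMENT mode (now at pos=27)
pos=28: enter COMMENT mode (saw '/*')
exit COMMENT mode (now at pos=35)
pos=36: emit SEMI ';'
DONE. 2 tokens: [ID, SEMI]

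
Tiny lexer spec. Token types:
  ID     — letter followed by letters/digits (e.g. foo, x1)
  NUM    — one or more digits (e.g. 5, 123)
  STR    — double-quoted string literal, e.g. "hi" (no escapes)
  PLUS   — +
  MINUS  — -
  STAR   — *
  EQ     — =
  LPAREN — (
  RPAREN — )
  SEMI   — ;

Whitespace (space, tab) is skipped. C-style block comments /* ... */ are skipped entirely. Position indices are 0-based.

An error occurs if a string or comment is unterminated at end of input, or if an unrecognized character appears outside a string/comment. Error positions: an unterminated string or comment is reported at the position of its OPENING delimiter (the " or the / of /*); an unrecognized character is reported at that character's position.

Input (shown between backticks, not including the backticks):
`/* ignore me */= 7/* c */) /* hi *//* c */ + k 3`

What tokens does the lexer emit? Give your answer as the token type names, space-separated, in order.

pos=0: enter COMMENT mode (saw '/*')
exit COMMENT mode (now at pos=15)
pos=15: emit EQ '='
pos=17: emit NUM '7' (now at pos=18)
pos=18: enter COMMENT mode (saw '/*')
exit COMMENT mode (now at pos=25)
pos=25: emit RPAREN ')'
pos=27: enter COMMENT mode (saw '/*')
exit COMMENT mode (now at pos=35)
pos=35: enter COMMENT mode (saw '/*')
exit COMMENT mode (now at pos=42)
pos=43: emit PLUS '+'
pos=45: emit ID 'k' (now at pos=46)
pos=47: emit NUM '3' (now at pos=48)
DONE. 6 tokens: [EQ, NUM, RPAREN, PLUS, ID, NUM]

Answer: EQ NUM RPAREN PLUS ID NUM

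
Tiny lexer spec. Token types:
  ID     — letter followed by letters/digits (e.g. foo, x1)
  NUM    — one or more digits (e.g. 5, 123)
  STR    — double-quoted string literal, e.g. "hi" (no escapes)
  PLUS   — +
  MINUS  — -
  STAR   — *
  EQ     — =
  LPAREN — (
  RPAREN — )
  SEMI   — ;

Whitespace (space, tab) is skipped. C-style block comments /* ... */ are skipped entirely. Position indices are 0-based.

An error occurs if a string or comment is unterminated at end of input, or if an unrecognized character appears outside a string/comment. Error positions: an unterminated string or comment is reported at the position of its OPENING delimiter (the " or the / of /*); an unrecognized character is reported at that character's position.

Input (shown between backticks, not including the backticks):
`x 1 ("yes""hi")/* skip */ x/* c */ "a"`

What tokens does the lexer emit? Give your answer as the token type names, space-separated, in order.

Answer: ID NUM LPAREN STR STR RPAREN ID STR

Derivation:
pos=0: emit ID 'x' (now at pos=1)
pos=2: emit NUM '1' (now at pos=3)
pos=4: emit LPAREN '('
pos=5: enter STRING mode
pos=5: emit STR "yes" (now at pos=10)
pos=10: enter STRING mode
pos=10: emit STR "hi" (now at pos=14)
pos=14: emit RPAREN ')'
pos=15: enter COMMENT mode (saw '/*')
exit COMMENT mode (now at pos=25)
pos=26: emit ID 'x' (now at pos=27)
pos=27: enter COMMENT mode (saw '/*')
exit COMMENT mode (now at pos=34)
pos=35: enter STRING mode
pos=35: emit STR "a" (now at pos=38)
DONE. 8 tokens: [ID, NUM, LPAREN, STR, STR, RPAREN, ID, STR]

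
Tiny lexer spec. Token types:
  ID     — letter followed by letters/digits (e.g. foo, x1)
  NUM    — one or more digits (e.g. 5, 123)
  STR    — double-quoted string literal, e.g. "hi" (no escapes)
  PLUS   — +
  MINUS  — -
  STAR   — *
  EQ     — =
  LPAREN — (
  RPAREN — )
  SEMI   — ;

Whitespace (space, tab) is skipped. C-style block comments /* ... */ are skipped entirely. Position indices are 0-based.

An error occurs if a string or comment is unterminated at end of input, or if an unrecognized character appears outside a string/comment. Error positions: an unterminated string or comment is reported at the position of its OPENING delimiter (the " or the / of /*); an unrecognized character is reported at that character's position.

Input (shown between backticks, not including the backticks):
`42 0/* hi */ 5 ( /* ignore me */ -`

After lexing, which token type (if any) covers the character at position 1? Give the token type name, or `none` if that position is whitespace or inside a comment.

Answer: NUM

Derivation:
pos=0: emit NUM '42' (now at pos=2)
pos=3: emit NUM '0' (now at pos=4)
pos=4: enter COMMENT mode (saw '/*')
exit COMMENT mode (now at pos=12)
pos=13: emit NUM '5' (now at pos=14)
pos=15: emit LPAREN '('
pos=17: enter COMMENT mode (saw '/*')
exit COMMENT mode (now at pos=32)
pos=33: emit MINUS '-'
DONE. 5 tokens: [NUM, NUM, NUM, LPAREN, MINUS]
Position 1: char is '2' -> NUM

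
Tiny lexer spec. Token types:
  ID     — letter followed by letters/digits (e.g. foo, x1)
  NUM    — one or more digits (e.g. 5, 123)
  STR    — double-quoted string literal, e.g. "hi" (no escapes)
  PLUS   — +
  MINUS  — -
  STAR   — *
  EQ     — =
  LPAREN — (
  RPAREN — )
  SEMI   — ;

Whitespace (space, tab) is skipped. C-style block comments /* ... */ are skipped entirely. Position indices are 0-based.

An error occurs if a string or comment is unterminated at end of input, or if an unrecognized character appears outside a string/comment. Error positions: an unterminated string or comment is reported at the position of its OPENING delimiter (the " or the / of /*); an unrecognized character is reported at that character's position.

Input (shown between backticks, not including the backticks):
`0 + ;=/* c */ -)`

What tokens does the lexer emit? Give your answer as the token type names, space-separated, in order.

pos=0: emit NUM '0' (now at pos=1)
pos=2: emit PLUS '+'
pos=4: emit SEMI ';'
pos=5: emit EQ '='
pos=6: enter COMMENT mode (saw '/*')
exit COMMENT mode (now at pos=13)
pos=14: emit MINUS '-'
pos=15: emit RPAREN ')'
DONE. 6 tokens: [NUM, PLUS, SEMI, EQ, MINUS, RPAREN]

Answer: NUM PLUS SEMI EQ MINUS RPAREN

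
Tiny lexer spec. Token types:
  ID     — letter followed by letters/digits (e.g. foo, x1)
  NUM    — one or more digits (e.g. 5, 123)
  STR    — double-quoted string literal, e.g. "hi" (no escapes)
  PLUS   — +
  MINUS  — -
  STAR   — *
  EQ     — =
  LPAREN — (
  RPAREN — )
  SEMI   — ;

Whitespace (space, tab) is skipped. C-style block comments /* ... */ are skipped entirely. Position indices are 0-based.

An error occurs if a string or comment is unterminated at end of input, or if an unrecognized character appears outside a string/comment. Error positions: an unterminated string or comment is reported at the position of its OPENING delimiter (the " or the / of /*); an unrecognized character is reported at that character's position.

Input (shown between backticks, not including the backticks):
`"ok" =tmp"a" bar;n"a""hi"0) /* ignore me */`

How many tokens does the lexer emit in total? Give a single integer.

Answer: 11

Derivation:
pos=0: enter STRING mode
pos=0: emit STR "ok" (now at pos=4)
pos=5: emit EQ '='
pos=6: emit ID 'tmp' (now at pos=9)
pos=9: enter STRING mode
pos=9: emit STR "a" (now at pos=12)
pos=13: emit ID 'bar' (now at pos=16)
pos=16: emit SEMI ';'
pos=17: emit ID 'n' (now at pos=18)
pos=18: enter STRING mode
pos=18: emit STR "a" (now at pos=21)
pos=21: enter STRING mode
pos=21: emit STR "hi" (now at pos=25)
pos=25: emit NUM '0' (now at pos=26)
pos=26: emit RPAREN ')'
pos=28: enter COMMENT mode (saw '/*')
exit COMMENT mode (now at pos=43)
DONE. 11 tokens: [STR, EQ, ID, STR, ID, SEMI, ID, STR, STR, NUM, RPAREN]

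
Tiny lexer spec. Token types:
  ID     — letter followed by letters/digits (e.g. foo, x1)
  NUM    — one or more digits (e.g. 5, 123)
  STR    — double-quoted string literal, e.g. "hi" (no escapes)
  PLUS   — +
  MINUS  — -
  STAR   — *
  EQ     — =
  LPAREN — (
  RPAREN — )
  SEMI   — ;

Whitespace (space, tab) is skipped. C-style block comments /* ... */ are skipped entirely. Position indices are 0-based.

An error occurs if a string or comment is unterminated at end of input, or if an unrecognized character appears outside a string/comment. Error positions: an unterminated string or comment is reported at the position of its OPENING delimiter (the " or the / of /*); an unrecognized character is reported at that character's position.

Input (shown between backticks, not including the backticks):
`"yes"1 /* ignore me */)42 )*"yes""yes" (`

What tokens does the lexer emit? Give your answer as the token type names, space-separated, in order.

Answer: STR NUM RPAREN NUM RPAREN STAR STR STR LPAREN

Derivation:
pos=0: enter STRING mode
pos=0: emit STR "yes" (now at pos=5)
pos=5: emit NUM '1' (now at pos=6)
pos=7: enter COMMENT mode (saw '/*')
exit COMMENT mode (now at pos=22)
pos=22: emit RPAREN ')'
pos=23: emit NUM '42' (now at pos=25)
pos=26: emit RPAREN ')'
pos=27: emit STAR '*'
pos=28: enter STRING mode
pos=28: emit STR "yes" (now at pos=33)
pos=33: enter STRING mode
pos=33: emit STR "yes" (now at pos=38)
pos=39: emit LPAREN '('
DONE. 9 tokens: [STR, NUM, RPAREN, NUM, RPAREN, STAR, STR, STR, LPAREN]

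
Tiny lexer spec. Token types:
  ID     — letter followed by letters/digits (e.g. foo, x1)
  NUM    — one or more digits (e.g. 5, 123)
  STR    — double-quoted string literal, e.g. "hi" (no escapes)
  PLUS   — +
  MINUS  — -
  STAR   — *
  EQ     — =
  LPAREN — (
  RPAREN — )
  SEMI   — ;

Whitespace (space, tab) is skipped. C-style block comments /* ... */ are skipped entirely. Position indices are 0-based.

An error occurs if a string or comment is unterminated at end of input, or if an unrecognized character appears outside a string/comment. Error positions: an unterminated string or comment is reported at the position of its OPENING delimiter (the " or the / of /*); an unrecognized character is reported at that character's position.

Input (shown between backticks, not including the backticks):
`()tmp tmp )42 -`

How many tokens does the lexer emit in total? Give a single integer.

pos=0: emit LPAREN '('
pos=1: emit RPAREN ')'
pos=2: emit ID 'tmp' (now at pos=5)
pos=6: emit ID 'tmp' (now at pos=9)
pos=10: emit RPAREN ')'
pos=11: emit NUM '42' (now at pos=13)
pos=14: emit MINUS '-'
DONE. 7 tokens: [LPAREN, RPAREN, ID, ID, RPAREN, NUM, MINUS]

Answer: 7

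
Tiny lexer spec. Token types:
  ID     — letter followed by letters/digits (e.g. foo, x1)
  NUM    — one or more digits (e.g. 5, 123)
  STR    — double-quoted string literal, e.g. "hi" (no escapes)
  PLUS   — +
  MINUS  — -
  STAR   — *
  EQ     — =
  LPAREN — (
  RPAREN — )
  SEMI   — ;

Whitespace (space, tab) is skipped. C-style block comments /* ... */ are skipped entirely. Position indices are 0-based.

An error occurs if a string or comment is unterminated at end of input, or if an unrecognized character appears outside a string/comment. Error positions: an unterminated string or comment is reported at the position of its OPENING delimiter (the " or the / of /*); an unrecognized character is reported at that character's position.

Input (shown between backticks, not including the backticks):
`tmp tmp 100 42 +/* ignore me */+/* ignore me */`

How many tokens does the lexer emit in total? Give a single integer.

Answer: 6

Derivation:
pos=0: emit ID 'tmp' (now at pos=3)
pos=4: emit ID 'tmp' (now at pos=7)
pos=8: emit NUM '100' (now at pos=11)
pos=12: emit NUM '42' (now at pos=14)
pos=15: emit PLUS '+'
pos=16: enter COMMENT mode (saw '/*')
exit COMMENT mode (now at pos=31)
pos=31: emit PLUS '+'
pos=32: enter COMMENT mode (saw '/*')
exit COMMENT mode (now at pos=47)
DONE. 6 tokens: [ID, ID, NUM, NUM, PLUS, PLUS]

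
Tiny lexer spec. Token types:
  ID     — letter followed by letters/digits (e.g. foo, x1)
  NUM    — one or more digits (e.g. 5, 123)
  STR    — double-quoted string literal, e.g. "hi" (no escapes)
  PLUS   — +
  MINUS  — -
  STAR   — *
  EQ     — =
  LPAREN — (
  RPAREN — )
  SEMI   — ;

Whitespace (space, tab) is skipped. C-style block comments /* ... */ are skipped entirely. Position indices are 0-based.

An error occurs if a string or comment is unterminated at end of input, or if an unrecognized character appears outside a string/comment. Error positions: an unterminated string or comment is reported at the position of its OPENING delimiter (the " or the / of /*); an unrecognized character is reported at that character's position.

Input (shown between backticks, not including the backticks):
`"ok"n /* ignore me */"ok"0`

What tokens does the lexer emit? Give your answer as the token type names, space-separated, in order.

Answer: STR ID STR NUM

Derivation:
pos=0: enter STRING mode
pos=0: emit STR "ok" (now at pos=4)
pos=4: emit ID 'n' (now at pos=5)
pos=6: enter COMMENT mode (saw '/*')
exit COMMENT mode (now at pos=21)
pos=21: enter STRING mode
pos=21: emit STR "ok" (now at pos=25)
pos=25: emit NUM '0' (now at pos=26)
DONE. 4 tokens: [STR, ID, STR, NUM]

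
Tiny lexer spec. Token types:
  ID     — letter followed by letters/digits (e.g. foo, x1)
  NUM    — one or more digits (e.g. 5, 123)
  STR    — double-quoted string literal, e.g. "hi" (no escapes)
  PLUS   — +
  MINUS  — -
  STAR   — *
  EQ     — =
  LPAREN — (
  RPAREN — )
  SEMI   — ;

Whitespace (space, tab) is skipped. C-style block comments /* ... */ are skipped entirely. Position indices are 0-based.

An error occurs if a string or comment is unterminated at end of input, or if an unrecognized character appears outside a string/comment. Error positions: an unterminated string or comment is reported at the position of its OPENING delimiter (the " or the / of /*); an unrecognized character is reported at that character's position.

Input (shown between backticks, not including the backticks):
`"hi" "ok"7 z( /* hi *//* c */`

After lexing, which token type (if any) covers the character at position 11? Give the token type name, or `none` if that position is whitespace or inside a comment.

Answer: ID

Derivation:
pos=0: enter STRING mode
pos=0: emit STR "hi" (now at pos=4)
pos=5: enter STRING mode
pos=5: emit STR "ok" (now at pos=9)
pos=9: emit NUM '7' (now at pos=10)
pos=11: emit ID 'z' (now at pos=12)
pos=12: emit LPAREN '('
pos=14: enter COMMENT mode (saw '/*')
exit COMMENT mode (now at pos=22)
pos=22: enter COMMENT mode (saw '/*')
exit COMMENT mode (now at pos=29)
DONE. 5 tokens: [STR, STR, NUM, ID, LPAREN]
Position 11: char is 'z' -> ID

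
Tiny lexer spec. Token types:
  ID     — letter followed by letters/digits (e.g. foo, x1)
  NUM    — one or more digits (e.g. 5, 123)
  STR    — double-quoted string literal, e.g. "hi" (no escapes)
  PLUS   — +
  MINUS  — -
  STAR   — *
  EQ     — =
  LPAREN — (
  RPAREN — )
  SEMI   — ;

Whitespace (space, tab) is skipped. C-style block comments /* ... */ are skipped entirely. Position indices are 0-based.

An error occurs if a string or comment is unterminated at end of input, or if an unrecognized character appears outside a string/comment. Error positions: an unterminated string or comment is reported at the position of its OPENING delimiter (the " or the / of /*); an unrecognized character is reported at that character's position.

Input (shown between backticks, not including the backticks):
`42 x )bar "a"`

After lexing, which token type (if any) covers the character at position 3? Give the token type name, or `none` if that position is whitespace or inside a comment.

Answer: ID

Derivation:
pos=0: emit NUM '42' (now at pos=2)
pos=3: emit ID 'x' (now at pos=4)
pos=5: emit RPAREN ')'
pos=6: emit ID 'bar' (now at pos=9)
pos=10: enter STRING mode
pos=10: emit STR "a" (now at pos=13)
DONE. 5 tokens: [NUM, ID, RPAREN, ID, STR]
Position 3: char is 'x' -> ID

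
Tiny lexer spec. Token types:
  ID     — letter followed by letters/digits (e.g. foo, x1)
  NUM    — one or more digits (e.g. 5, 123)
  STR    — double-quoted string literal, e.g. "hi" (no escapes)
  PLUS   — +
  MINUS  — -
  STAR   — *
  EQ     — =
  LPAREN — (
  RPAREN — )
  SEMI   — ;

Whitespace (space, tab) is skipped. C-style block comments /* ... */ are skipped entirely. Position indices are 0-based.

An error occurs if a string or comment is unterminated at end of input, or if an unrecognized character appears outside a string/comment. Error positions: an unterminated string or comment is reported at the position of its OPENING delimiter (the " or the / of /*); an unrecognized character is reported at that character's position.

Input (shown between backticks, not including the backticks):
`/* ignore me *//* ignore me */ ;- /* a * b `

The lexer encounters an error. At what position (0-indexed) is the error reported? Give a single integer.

pos=0: enter COMMENT mode (saw '/*')
exit COMMENT mode (now at pos=15)
pos=15: enter COMMENT mode (saw '/*')
exit COMMENT mode (now at pos=30)
pos=31: emit SEMI ';'
pos=32: emit MINUS '-'
pos=34: enter COMMENT mode (saw '/*')
pos=34: ERROR — unterminated comment (reached EOF)

Answer: 34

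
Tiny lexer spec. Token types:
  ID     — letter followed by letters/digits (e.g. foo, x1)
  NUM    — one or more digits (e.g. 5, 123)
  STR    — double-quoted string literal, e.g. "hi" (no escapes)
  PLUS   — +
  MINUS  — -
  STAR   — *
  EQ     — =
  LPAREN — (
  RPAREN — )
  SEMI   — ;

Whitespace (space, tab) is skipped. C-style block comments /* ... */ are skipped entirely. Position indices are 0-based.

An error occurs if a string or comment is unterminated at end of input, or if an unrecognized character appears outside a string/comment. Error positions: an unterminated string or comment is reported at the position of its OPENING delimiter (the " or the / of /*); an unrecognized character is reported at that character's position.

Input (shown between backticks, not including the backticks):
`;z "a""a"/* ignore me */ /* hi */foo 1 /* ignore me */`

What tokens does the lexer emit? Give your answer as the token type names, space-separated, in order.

pos=0: emit SEMI ';'
pos=1: emit ID 'z' (now at pos=2)
pos=3: enter STRING mode
pos=3: emit STR "a" (now at pos=6)
pos=6: enter STRING mode
pos=6: emit STR "a" (now at pos=9)
pos=9: enter COMMENT mode (saw '/*')
exit COMMENT mode (now at pos=24)
pos=25: enter COMMENT mode (saw '/*')
exit COMMENT mode (now at pos=33)
pos=33: emit ID 'foo' (now at pos=36)
pos=37: emit NUM '1' (now at pos=38)
pos=39: enter COMMENT mode (saw '/*')
exit COMMENT mode (now at pos=54)
DONE. 6 tokens: [SEMI, ID, STR, STR, ID, NUM]

Answer: SEMI ID STR STR ID NUM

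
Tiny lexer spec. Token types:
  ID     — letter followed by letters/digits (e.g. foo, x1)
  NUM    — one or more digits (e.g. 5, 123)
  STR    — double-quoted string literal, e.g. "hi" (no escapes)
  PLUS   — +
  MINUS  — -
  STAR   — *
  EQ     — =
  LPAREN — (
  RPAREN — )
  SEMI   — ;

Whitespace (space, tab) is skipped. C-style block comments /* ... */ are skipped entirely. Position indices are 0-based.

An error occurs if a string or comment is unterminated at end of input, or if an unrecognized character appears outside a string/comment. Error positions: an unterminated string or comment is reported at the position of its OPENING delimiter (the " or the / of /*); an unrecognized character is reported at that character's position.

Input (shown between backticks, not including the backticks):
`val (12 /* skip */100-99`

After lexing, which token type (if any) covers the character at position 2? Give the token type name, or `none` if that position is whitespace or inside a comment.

Answer: ID

Derivation:
pos=0: emit ID 'val' (now at pos=3)
pos=4: emit LPAREN '('
pos=5: emit NUM '12' (now at pos=7)
pos=8: enter COMMENT mode (saw '/*')
exit COMMENT mode (now at pos=18)
pos=18: emit NUM '100' (now at pos=21)
pos=21: emit MINUS '-'
pos=22: emit NUM '99' (now at pos=24)
DONE. 6 tokens: [ID, LPAREN, NUM, NUM, MINUS, NUM]
Position 2: char is 'l' -> ID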